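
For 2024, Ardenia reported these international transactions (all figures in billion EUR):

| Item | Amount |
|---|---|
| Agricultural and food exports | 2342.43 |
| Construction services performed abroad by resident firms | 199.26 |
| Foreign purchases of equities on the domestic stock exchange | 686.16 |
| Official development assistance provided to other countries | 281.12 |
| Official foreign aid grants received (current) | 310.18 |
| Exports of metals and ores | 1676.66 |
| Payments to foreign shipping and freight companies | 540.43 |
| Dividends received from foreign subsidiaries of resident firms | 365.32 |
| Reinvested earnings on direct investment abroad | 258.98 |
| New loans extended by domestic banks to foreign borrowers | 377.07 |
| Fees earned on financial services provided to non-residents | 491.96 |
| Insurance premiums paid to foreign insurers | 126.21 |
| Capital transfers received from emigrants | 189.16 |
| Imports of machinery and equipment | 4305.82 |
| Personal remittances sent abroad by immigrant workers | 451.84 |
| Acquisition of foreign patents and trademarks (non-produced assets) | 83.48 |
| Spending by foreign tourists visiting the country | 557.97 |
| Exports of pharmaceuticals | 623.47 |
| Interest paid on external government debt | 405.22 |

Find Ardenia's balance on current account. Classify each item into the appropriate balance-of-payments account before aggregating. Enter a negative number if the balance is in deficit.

715.59

Goods: 2342.43 + 1676.66 - 4305.82 + 623.47 = 336.74
Services: 199.26 - 540.43 + 491.96 + 557.97 - 126.21 = 582.55
Primary income: 258.98 + 365.32 - 405.22 = 219.08
Secondary income: -451.84 - 281.12 + 310.18 = -422.78
Current account = 336.74 + 582.55 + 219.08 + (-422.78) = 715.59
(Excluded from the current account — financial account: foreign purchases of equities on the domestic stock exchange 686.16, new loans extended by domestic banks to foreign borrowers 377.07; capital account: capital transfers received from emigrants 189.16, acquisition of foreign patents and trademarks (non-produced assets) 83.48.)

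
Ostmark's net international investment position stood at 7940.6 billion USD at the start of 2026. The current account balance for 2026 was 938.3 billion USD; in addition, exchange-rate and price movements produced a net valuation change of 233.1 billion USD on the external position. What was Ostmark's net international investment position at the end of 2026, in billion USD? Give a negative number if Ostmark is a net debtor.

Change in NIIP = current account + net valuation change = 938.3 + 233.1 = 1171.4
End-of-year NIIP = 7940.6 + 1171.4 = 9112.0

9112.0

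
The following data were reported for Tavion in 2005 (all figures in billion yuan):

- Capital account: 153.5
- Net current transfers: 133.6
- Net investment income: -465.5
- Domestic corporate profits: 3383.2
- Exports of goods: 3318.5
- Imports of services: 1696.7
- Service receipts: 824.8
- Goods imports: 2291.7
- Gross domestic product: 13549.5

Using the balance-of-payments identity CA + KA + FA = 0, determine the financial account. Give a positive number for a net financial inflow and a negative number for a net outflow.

Goods balance = 3318.5 - 2291.7 = 1026.8
Services balance = 824.8 - 1696.7 = -871.9
Trade balance (goods + services) = 1026.8 + (-871.9) = 154.9
Net primary income = -465.5
Net secondary income = 133.6
Current account = 154.9 + (-465.5) + 133.6 = -177.0
Financial account = -(-177.0 + 153.5) = 23.5

23.5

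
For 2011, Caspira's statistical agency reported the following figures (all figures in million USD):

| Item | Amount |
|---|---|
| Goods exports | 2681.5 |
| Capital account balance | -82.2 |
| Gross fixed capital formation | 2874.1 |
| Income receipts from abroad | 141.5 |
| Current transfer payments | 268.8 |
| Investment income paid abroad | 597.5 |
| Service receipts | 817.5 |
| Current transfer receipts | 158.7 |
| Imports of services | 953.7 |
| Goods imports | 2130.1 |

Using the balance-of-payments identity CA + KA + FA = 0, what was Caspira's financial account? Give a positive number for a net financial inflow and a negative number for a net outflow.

Goods balance = 2681.5 - 2130.1 = 551.4
Services balance = 817.5 - 953.7 = -136.2
Trade balance (goods + services) = 551.4 + (-136.2) = 415.2
Net primary income = 141.5 - 597.5 = -456.0
Net secondary income = 158.7 - 268.8 = -110.1
Current account = 415.2 + (-456.0) + (-110.1) = -150.9
Financial account = -(-150.9 + (-82.2)) = 233.1

233.1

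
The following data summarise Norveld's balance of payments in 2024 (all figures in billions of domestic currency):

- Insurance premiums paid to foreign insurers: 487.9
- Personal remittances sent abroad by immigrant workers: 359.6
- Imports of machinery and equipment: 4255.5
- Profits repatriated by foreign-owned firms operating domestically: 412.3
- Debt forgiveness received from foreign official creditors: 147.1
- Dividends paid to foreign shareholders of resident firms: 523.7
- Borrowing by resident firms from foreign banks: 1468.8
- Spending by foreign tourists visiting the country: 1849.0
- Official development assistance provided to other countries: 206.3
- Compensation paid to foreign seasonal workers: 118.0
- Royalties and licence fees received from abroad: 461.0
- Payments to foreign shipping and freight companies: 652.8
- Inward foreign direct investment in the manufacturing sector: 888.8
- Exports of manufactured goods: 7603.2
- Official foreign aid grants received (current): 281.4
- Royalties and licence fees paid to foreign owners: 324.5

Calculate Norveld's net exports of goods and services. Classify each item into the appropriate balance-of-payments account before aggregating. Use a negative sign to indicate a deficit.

4192.5

Goods: -4255.5 + 7603.2 = 3347.7
Services: -487.9 + 461.0 - 324.5 - 652.8 + 1849.0 = 844.8
Trade balance = 3347.7 + 844.8 = 4192.5
(Excluded from the trade balance — secondary income: personal remittances sent abroad by immigrant workers 359.6, official development assistance provided to other countries 206.3, official foreign aid grants received (current) 281.4; primary income: profits repatriated by foreign-owned firms operating domestically 412.3, dividends paid to foreign shareholders of resident firms 523.7, compensation paid to foreign seasonal workers 118.0; capital account: debt forgiveness received from foreign official creditors 147.1; financial account: borrowing by resident firms from foreign banks 1468.8, inward foreign direct investment in the manufacturing sector 888.8.)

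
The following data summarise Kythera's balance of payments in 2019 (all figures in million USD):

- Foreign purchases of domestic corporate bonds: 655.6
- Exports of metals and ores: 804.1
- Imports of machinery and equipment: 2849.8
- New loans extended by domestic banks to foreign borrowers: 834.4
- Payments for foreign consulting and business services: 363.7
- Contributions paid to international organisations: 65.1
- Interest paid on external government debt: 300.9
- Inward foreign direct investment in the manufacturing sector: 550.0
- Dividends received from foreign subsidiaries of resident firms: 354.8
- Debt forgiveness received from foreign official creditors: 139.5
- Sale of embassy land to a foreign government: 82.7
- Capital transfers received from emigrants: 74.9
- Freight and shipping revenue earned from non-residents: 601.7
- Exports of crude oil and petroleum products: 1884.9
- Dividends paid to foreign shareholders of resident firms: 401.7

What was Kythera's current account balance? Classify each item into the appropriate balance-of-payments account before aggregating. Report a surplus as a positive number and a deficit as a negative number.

Goods: 1884.9 + 804.1 - 2849.8 = -160.8
Services: -363.7 + 601.7 = 238.0
Primary income: -401.7 + 354.8 - 300.9 = -347.8
Secondary income: -65.1
Current account = (-160.8) + 238.0 + (-347.8) + (-65.1) = -335.7
(Excluded from the current account — financial account: foreign purchases of domestic corporate bonds 655.6, new loans extended by domestic banks to foreign borrowers 834.4, inward foreign direct investment in the manufacturing sector 550.0; capital account: debt forgiveness received from foreign official creditors 139.5, sale of embassy land to a foreign government 82.7, capital transfers received from emigrants 74.9.)

-335.7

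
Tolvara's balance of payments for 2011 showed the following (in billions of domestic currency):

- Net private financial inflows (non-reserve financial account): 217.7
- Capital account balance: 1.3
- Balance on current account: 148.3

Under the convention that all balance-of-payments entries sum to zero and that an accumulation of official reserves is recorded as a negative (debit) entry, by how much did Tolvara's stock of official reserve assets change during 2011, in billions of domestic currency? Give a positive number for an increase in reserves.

367.3

Official reserve transactions balance = -(148.3 + 1.3 + 217.7) = -367.3
An accumulation of reserves is recorded as a debit (negative entry), so the change in the stock of reserves is the negative of that balance.
Change in official reserves = -(-367.3) = 367.3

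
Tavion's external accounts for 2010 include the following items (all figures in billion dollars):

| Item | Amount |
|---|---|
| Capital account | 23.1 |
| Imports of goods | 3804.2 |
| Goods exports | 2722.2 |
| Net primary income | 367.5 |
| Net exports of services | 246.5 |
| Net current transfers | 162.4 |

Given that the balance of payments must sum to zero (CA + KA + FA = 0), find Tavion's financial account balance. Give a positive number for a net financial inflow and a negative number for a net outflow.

282.5

Goods balance = 2722.2 - 3804.2 = -1082.0
Services balance = 246.5
Trade balance (goods + services) = -1082.0 + 246.5 = -835.5
Net primary income = 367.5
Net secondary income = 162.4
Current account = -835.5 + 367.5 + 162.4 = -305.6
Financial account = -(-305.6 + 23.1) = 282.5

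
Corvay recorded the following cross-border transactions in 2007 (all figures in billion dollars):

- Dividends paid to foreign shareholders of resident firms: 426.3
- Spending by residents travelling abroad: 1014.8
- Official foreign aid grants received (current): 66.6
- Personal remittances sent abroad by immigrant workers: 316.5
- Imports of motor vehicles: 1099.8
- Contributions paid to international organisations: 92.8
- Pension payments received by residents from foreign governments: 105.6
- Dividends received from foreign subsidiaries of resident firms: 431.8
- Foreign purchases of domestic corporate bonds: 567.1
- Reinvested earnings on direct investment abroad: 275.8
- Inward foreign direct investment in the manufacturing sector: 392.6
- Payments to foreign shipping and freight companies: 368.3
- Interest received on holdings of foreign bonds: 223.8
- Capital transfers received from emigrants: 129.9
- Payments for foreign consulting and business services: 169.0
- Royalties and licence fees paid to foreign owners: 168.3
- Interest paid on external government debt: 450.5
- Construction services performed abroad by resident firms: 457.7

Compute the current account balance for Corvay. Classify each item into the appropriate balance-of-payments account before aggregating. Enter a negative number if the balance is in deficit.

Goods: -1099.8
Services: -168.3 - 368.3 - 169.0 - 1014.8 + 457.7 = -1262.7
Primary income: 431.8 + 223.8 - 450.5 - 426.3 + 275.8 = 54.6
Secondary income: 66.6 - 92.8 - 316.5 + 105.6 = -237.1
Current account = (-1099.8) + (-1262.7) + 54.6 + (-237.1) = -2545.0
(Excluded from the current account — financial account: foreign purchases of domestic corporate bonds 567.1, inward foreign direct investment in the manufacturing sector 392.6; capital account: capital transfers received from emigrants 129.9.)

-2545.0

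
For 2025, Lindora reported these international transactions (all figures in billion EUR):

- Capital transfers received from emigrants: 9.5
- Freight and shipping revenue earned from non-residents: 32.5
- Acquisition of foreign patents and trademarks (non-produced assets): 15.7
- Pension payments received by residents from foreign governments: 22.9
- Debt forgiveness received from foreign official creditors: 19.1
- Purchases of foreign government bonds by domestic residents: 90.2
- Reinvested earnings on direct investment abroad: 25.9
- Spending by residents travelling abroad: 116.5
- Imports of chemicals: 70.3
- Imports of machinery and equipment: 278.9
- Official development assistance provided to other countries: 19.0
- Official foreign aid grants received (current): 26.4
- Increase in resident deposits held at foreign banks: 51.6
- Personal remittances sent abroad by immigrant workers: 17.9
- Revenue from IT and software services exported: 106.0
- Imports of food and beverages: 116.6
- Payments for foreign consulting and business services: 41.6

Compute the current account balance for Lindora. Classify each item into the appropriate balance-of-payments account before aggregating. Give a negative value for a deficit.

Goods: -70.3 - 278.9 - 116.6 = -465.8
Services: -116.5 - 41.6 + 32.5 + 106.0 = -19.6
Primary income: 25.9
Secondary income: -19.0 - 17.9 + 22.9 + 26.4 = 12.4
Current account = (-465.8) + (-19.6) + 25.9 + 12.4 = -447.1
(Excluded from the current account — capital account: capital transfers received from emigrants 9.5, acquisition of foreign patents and trademarks (non-produced assets) 15.7, debt forgiveness received from foreign official creditors 19.1; financial account: purchases of foreign government bonds by domestic residents 90.2, increase in resident deposits held at foreign banks 51.6.)

-447.1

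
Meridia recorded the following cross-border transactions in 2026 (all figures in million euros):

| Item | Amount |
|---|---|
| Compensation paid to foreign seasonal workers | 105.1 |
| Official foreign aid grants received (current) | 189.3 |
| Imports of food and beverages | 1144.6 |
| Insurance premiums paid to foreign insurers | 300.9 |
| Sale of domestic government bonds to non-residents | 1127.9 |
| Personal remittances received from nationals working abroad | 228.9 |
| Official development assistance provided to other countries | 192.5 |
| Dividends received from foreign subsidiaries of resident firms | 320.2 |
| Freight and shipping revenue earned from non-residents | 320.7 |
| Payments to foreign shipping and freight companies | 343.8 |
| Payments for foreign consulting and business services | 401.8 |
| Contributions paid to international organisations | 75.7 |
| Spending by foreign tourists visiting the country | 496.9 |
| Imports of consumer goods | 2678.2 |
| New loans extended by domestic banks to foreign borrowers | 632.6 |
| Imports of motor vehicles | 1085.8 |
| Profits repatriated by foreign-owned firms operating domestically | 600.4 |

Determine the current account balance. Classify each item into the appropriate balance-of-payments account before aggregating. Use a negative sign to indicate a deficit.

-5372.8

Goods: -2678.2 - 1144.6 - 1085.8 = -4908.6
Services: 496.9 + 320.7 - 300.9 - 343.8 - 401.8 = -228.9
Primary income: -105.1 - 600.4 + 320.2 = -385.3
Secondary income: 228.9 - 75.7 + 189.3 - 192.5 = 150.0
Current account = (-4908.6) + (-228.9) + (-385.3) + 150.0 = -5372.8
(Excluded from the current account — financial account: sale of domestic government bonds to non-residents 1127.9, new loans extended by domestic banks to foreign borrowers 632.6.)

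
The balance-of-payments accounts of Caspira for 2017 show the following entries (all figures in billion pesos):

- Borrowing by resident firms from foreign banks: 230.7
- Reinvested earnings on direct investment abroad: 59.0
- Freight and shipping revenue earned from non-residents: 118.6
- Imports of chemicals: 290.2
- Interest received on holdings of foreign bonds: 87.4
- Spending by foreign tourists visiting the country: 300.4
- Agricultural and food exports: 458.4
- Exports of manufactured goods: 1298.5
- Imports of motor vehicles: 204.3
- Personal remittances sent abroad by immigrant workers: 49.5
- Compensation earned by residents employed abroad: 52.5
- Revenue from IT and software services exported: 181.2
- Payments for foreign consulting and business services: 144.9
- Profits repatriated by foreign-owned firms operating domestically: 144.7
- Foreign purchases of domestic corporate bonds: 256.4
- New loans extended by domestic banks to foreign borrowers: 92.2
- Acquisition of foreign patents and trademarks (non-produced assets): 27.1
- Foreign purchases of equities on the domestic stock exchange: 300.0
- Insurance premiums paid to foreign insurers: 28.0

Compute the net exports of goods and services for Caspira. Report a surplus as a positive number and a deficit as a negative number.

1689.7

Goods: 458.4 + 1298.5 - 290.2 - 204.3 = 1262.4
Services: 181.2 - 28.0 - 144.9 + 300.4 + 118.6 = 427.3
Trade balance = 1262.4 + 427.3 = 1689.7
(Excluded from the trade balance — financial account: borrowing by resident firms from foreign banks 230.7, foreign purchases of domestic corporate bonds 256.4, new loans extended by domestic banks to foreign borrowers 92.2, foreign purchases of equities on the domestic stock exchange 300.0; primary income: reinvested earnings on direct investment abroad 59.0, interest received on holdings of foreign bonds 87.4, compensation earned by residents employed abroad 52.5, profits repatriated by foreign-owned firms operating domestically 144.7; secondary income: personal remittances sent abroad by immigrant workers 49.5; capital account: acquisition of foreign patents and trademarks (non-produced assets) 27.1.)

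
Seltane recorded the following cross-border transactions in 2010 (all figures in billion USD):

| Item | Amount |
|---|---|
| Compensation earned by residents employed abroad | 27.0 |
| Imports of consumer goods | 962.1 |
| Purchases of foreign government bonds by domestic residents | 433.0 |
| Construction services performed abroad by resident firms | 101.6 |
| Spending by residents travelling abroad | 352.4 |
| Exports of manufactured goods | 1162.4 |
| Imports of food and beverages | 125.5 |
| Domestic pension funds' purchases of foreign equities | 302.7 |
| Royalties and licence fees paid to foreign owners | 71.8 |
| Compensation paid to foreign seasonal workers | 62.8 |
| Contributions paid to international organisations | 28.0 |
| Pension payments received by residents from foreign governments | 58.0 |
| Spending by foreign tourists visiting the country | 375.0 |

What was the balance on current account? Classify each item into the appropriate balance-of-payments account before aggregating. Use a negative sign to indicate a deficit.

121.4

Goods: 1162.4 - 125.5 - 962.1 = 74.8
Services: -352.4 + 375.0 - 71.8 + 101.6 = 52.4
Primary income: -62.8 + 27.0 = -35.8
Secondary income: 58.0 - 28.0 = 30.0
Current account = 74.8 + 52.4 + (-35.8) + 30.0 = 121.4
(Excluded from the current account — financial account: purchases of foreign government bonds by domestic residents 433.0, domestic pension funds' purchases of foreign equities 302.7.)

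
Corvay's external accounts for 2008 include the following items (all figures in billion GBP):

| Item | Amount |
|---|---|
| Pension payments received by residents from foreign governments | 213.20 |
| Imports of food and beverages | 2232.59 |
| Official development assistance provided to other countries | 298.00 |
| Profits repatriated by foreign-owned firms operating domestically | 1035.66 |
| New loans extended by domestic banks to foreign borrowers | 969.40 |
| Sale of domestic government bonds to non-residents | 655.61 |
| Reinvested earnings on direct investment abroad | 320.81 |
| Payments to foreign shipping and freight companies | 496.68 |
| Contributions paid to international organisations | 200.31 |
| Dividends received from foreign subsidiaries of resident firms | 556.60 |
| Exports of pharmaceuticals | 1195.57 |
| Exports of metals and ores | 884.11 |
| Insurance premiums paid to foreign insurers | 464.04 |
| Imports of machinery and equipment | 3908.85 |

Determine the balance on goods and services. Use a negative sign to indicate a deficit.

-5022.48

Goods: 1195.57 - 2232.59 + 884.11 - 3908.85 = -4061.76
Services: -464.04 - 496.68 = -960.72
Trade balance = -4061.76 + (-960.72) = -5022.48
(Excluded from the trade balance — secondary income: pension payments received by residents from foreign governments 213.20, official development assistance provided to other countries 298.00, contributions paid to international organisations 200.31; primary income: profits repatriated by foreign-owned firms operating domestically 1035.66, reinvested earnings on direct investment abroad 320.81, dividends received from foreign subsidiaries of resident firms 556.60; financial account: new loans extended by domestic banks to foreign borrowers 969.40, sale of domestic government bonds to non-residents 655.61.)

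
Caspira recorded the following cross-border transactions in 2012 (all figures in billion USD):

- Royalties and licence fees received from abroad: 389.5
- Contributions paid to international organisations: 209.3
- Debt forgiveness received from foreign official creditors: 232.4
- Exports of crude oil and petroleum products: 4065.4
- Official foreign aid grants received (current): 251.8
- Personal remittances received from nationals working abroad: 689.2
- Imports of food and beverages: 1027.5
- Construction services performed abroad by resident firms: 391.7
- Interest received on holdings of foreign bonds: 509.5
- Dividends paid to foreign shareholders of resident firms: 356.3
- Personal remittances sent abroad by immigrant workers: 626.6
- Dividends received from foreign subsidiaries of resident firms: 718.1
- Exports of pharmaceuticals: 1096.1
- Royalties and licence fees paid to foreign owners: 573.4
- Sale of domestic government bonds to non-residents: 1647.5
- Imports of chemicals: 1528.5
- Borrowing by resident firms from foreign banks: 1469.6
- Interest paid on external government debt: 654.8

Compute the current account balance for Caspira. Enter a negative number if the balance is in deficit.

Goods: 4065.4 - 1528.5 + 1096.1 - 1027.5 = 2605.5
Services: 391.7 + 389.5 - 573.4 = 207.8
Primary income: 509.5 - 654.8 - 356.3 + 718.1 = 216.5
Secondary income: 689.2 + 251.8 - 626.6 - 209.3 = 105.1
Current account = 2605.5 + 207.8 + 216.5 + 105.1 = 3134.9
(Excluded from the current account — capital account: debt forgiveness received from foreign official creditors 232.4; financial account: sale of domestic government bonds to non-residents 1647.5, borrowing by resident firms from foreign banks 1469.6.)

3134.9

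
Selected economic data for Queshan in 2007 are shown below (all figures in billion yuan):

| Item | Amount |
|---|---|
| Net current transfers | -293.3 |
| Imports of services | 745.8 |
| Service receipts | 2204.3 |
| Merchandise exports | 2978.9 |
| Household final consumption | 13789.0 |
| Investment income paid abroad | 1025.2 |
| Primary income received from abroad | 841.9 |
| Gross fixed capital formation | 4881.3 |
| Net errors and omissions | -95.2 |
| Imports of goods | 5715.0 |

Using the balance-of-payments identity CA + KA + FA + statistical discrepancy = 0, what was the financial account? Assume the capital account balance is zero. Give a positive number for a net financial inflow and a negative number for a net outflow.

Goods balance = 2978.9 - 5715.0 = -2736.1
Services balance = 2204.3 - 745.8 = 1458.5
Trade balance (goods + services) = -2736.1 + 1458.5 = -1277.6
Net primary income = 841.9 - 1025.2 = -183.3
Net secondary income = -293.3
Current account = -1277.6 + (-183.3) + (-293.3) = -1754.2
Financial account = -(-1754.2 + (-95.2)) = 1849.4

1849.4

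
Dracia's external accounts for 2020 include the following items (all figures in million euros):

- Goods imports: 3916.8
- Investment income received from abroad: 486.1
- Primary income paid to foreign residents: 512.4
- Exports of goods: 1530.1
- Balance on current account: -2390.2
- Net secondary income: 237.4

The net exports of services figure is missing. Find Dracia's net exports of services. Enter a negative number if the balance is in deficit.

Current account = goods balance + services balance + net primary income + net secondary income
Sum of the known components = -2175.6
Net exports of services = CA - (known components) = -2390.2 - (-2175.6) = -214.6

-214.6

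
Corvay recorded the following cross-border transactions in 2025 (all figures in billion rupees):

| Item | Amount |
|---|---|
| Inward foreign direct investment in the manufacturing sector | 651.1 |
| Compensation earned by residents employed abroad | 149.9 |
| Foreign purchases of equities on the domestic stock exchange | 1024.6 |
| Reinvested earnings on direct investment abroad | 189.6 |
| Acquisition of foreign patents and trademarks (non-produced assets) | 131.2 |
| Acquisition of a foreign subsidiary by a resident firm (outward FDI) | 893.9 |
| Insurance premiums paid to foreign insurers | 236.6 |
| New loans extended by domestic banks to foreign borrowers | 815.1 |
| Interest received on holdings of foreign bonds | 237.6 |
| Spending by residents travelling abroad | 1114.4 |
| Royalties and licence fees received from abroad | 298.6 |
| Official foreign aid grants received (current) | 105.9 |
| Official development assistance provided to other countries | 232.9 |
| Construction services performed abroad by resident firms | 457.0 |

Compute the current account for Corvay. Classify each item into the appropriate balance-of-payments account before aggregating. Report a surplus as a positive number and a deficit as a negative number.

Services: 298.6 - 236.6 + 457.0 - 1114.4 = -595.4
Primary income: 189.6 + 149.9 + 237.6 = 577.1
Secondary income: 105.9 - 232.9 = -127.0
Current account = (-595.4) + 577.1 + (-127.0) = -145.3
(Excluded from the current account — financial account: inward foreign direct investment in the manufacturing sector 651.1, foreign purchases of equities on the domestic stock exchange 1024.6, acquisition of a foreign subsidiary by a resident firm (outward FDI) 893.9, new loans extended by domestic banks to foreign borrowers 815.1; capital account: acquisition of foreign patents and trademarks (non-produced assets) 131.2.)

-145.3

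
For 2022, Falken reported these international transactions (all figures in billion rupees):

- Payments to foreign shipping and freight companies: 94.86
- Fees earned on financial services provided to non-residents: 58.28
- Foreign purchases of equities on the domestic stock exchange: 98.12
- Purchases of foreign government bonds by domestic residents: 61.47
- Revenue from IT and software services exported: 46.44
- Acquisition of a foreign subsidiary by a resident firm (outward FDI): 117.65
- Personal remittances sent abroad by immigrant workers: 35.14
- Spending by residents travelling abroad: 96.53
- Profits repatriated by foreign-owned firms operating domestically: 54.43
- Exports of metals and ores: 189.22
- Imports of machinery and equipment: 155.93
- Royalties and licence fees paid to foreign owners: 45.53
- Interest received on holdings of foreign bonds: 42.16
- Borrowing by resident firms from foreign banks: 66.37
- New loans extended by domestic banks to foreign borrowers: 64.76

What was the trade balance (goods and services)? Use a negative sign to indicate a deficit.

Goods: -155.93 + 189.22 = 33.29
Services: -94.86 + 58.28 + 46.44 - 45.53 - 96.53 = -132.20
Trade balance = 33.29 + (-132.20) = -98.91
(Excluded from the trade balance — financial account: foreign purchases of equities on the domestic stock exchange 98.12, purchases of foreign government bonds by domestic residents 61.47, acquisition of a foreign subsidiary by a resident firm (outward FDI) 117.65, borrowing by resident firms from foreign banks 66.37, new loans extended by domestic banks to foreign borrowers 64.76; secondary income: personal remittances sent abroad by immigrant workers 35.14; primary income: profits repatriated by foreign-owned firms operating domestically 54.43, interest received on holdings of foreign bonds 42.16.)

-98.91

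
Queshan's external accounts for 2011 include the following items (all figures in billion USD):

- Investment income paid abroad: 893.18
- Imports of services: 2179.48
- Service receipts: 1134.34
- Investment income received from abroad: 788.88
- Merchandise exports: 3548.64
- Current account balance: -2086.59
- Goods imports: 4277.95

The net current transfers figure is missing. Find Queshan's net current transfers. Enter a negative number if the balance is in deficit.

-207.84

Current account = goods balance + services balance + net primary income + net secondary income
Sum of the known components = -1878.75
Net current transfers = CA - (known components) = -2086.59 - (-1878.75) = -207.84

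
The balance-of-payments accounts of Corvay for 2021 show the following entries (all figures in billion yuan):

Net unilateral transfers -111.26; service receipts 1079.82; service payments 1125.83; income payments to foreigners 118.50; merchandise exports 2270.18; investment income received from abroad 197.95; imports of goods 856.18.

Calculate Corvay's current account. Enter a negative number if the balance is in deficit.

1336.18

Goods balance = 2270.18 - 856.18 = 1414.00
Services balance = 1079.82 - 1125.83 = -46.01
Trade balance (goods + services) = 1414.00 + (-46.01) = 1367.99
Net primary income = 197.95 - 118.50 = 79.45
Net secondary income = -111.26
Current account = 1367.99 + 79.45 + (-111.26) = 1336.18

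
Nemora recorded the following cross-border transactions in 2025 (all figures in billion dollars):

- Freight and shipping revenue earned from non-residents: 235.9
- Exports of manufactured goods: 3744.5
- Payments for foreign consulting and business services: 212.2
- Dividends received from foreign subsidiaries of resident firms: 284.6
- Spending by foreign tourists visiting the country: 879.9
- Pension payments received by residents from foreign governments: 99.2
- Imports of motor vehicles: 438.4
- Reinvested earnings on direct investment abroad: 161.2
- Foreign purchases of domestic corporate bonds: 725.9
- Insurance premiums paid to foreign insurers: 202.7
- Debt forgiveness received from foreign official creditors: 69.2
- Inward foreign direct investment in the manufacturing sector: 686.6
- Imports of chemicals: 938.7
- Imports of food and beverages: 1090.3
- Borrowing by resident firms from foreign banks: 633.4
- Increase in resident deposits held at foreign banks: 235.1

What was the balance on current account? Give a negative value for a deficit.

Goods: -938.7 + 3744.5 - 438.4 - 1090.3 = 1277.1
Services: -202.7 + 879.9 - 212.2 + 235.9 = 700.9
Primary income: 284.6 + 161.2 = 445.8
Secondary income: 99.2
Current account = 1277.1 + 700.9 + 445.8 + 99.2 = 2523.0
(Excluded from the current account — financial account: foreign purchases of domestic corporate bonds 725.9, inward foreign direct investment in the manufacturing sector 686.6, borrowing by resident firms from foreign banks 633.4, increase in resident deposits held at foreign banks 235.1; capital account: debt forgiveness received from foreign official creditors 69.2.)

2523.0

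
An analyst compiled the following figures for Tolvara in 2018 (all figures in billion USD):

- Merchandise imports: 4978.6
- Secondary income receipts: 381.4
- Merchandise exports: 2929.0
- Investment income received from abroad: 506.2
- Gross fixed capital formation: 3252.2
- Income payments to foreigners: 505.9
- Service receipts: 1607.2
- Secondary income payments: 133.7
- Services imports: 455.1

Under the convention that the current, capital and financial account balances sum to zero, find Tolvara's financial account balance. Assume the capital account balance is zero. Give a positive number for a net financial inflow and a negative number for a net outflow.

649.5

Goods balance = 2929.0 - 4978.6 = -2049.6
Services balance = 1607.2 - 455.1 = 1152.1
Trade balance (goods + services) = -2049.6 + 1152.1 = -897.5
Net primary income = 506.2 - 505.9 = 0.3
Net secondary income = 381.4 - 133.7 = 247.7
Current account = -897.5 + 0.3 + 247.7 = -649.5
Financial account = -(-649.5) = 649.5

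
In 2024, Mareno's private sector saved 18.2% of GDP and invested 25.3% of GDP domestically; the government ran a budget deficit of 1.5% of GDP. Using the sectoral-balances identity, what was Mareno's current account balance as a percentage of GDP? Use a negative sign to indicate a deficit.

By the sectoral-balances identity, CA = (S_private - I) + (T - G).
Private balance = 18.2 - 25.3 = -7.1
Government balance (T - G) = -1.5
CA = -7.1 + (-1.5) = -8.6

-8.6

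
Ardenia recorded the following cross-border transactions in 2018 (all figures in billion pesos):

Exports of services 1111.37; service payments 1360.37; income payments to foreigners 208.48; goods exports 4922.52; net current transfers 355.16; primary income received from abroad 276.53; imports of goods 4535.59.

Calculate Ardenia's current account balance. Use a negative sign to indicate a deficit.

561.14

Goods balance = 4922.52 - 4535.59 = 386.93
Services balance = 1111.37 - 1360.37 = -249.00
Trade balance (goods + services) = 386.93 + (-249.00) = 137.93
Net primary income = 276.53 - 208.48 = 68.05
Net secondary income = 355.16
Current account = 137.93 + 68.05 + 355.16 = 561.14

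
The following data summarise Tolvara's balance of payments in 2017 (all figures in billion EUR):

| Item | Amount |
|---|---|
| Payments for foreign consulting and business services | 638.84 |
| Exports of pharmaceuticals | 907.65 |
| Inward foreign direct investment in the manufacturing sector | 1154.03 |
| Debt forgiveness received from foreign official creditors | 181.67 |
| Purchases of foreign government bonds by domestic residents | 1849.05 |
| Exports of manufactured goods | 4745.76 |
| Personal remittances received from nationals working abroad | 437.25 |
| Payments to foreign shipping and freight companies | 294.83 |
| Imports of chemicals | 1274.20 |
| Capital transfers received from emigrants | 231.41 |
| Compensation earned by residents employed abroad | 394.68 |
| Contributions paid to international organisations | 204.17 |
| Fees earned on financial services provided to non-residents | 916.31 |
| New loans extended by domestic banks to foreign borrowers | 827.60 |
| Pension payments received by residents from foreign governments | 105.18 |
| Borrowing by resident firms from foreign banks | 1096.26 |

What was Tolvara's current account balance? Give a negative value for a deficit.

Goods: -1274.20 + 907.65 + 4745.76 = 4379.21
Services: 916.31 - 638.84 - 294.83 = -17.36
Primary income: 394.68
Secondary income: -204.17 + 437.25 + 105.18 = 338.26
Current account = 4379.21 + (-17.36) + 394.68 + 338.26 = 5094.79
(Excluded from the current account — financial account: inward foreign direct investment in the manufacturing sector 1154.03, purchases of foreign government bonds by domestic residents 1849.05, new loans extended by domestic banks to foreign borrowers 827.60, borrowing by resident firms from foreign banks 1096.26; capital account: debt forgiveness received from foreign official creditors 181.67, capital transfers received from emigrants 231.41.)

5094.79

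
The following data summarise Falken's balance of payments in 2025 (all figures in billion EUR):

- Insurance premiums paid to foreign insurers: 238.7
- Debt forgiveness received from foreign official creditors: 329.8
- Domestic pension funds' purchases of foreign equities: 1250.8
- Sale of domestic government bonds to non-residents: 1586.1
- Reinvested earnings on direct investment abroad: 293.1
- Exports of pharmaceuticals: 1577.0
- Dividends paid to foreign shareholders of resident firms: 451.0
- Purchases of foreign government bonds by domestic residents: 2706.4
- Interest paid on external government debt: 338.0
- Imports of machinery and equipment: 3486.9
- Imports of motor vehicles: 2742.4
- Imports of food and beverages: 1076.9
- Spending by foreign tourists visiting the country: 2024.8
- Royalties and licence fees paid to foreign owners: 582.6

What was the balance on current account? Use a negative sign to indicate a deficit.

Goods: -2742.4 - 1076.9 - 3486.9 + 1577.0 = -5729.2
Services: -582.6 - 238.7 + 2024.8 = 1203.5
Primary income: 293.1 - 451.0 - 338.0 = -495.9
Current account = (-5729.2) + 1203.5 + (-495.9) = -5021.6
(Excluded from the current account — capital account: debt forgiveness received from foreign official creditors 329.8; financial account: domestic pension funds' purchases of foreign equities 1250.8, sale of domestic government bonds to non-residents 1586.1, purchases of foreign government bonds by domestic residents 2706.4.)

-5021.6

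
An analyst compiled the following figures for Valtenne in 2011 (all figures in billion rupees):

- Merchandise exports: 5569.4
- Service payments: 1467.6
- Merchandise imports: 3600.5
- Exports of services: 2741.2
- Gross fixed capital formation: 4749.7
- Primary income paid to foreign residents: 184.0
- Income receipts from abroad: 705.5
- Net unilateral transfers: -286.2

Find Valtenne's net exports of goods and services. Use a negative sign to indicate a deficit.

Goods balance = 5569.4 - 3600.5 = 1968.9
Services balance = 2741.2 - 1467.6 = 1273.6
Trade balance (goods + services) = 1968.9 + 1273.6 = 3242.5

3242.5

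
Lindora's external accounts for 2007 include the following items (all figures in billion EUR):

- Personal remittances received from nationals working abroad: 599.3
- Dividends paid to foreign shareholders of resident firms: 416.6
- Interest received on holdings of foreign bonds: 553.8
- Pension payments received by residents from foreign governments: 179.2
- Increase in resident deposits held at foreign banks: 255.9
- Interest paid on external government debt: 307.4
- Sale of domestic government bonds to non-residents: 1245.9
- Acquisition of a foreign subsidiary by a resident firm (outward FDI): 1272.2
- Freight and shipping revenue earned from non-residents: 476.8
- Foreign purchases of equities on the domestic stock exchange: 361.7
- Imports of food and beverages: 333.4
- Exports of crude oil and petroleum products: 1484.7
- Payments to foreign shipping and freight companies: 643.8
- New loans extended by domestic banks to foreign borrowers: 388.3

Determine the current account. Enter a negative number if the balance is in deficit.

1592.6

Goods: -333.4 + 1484.7 = 1151.3
Services: 476.8 - 643.8 = -167.0
Primary income: -307.4 - 416.6 + 553.8 = -170.2
Secondary income: 179.2 + 599.3 = 778.5
Current account = 1151.3 + (-167.0) + (-170.2) + 778.5 = 1592.6
(Excluded from the current account — financial account: increase in resident deposits held at foreign banks 255.9, sale of domestic government bonds to non-residents 1245.9, acquisition of a foreign subsidiary by a resident firm (outward FDI) 1272.2, foreign purchases of equities on the domestic stock exchange 361.7, new loans extended by domestic banks to foreign borrowers 388.3.)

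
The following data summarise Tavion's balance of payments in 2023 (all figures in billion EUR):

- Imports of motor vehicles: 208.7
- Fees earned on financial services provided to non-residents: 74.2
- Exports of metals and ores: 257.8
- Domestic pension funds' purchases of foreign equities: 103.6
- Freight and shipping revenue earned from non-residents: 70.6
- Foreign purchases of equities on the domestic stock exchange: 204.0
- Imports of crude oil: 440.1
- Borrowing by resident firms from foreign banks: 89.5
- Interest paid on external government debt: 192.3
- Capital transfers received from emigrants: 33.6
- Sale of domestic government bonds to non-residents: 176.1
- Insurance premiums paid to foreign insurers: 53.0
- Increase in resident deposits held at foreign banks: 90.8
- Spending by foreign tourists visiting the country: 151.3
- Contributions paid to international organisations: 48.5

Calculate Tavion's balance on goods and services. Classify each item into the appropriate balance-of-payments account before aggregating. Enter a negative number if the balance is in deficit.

Goods: -208.7 - 440.1 + 257.8 = -391.0
Services: 151.3 - 53.0 + 74.2 + 70.6 = 243.1
Trade balance = -391.0 + 243.1 = -147.9
(Excluded from the trade balance — financial account: domestic pension funds' purchases of foreign equities 103.6, foreign purchases of equities on the domestic stock exchange 204.0, borrowing by resident firms from foreign banks 89.5, sale of domestic government bonds to non-residents 176.1, increase in resident deposits held at foreign banks 90.8; primary income: interest paid on external government debt 192.3; capital account: capital transfers received from emigrants 33.6; secondary income: contributions paid to international organisations 48.5.)

-147.9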